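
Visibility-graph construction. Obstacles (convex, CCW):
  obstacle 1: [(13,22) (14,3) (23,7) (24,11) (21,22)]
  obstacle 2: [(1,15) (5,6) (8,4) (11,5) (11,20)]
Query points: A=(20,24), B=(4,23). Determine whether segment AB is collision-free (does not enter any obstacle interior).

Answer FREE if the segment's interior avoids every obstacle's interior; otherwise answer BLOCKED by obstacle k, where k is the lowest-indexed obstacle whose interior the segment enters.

FREE

Obstacle 1 [(13,22) (14,3) (23,7) (24,11) (21,22)]:
  edge (13,22)–(14,3): clear
  edge (14,3)–(23,7): clear
  edge (23,7)–(24,11): clear
  edge (24,11)–(21,22): clear
  edge (21,22)–(13,22): clear
  midpoint (12,47/2) outside
  → clear
Obstacle 2 [(1,15) (5,6) (8,4) (11,5) (11,20)]:
  edge (1,15)–(5,6): clear
  edge (5,6)–(8,4): clear
  edge (8,4)–(11,5): clear
  edge (11,5)–(11,20): clear
  edge (11,20)–(1,15): clear
  midpoint (12,47/2) outside
  → clear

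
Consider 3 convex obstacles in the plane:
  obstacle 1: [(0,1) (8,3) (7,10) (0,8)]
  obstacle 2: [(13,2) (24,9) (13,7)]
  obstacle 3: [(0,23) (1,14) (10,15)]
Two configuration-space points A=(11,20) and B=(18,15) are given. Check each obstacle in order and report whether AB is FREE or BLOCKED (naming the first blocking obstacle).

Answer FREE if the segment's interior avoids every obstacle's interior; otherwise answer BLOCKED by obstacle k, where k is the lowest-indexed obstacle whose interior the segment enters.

FREE

Obstacle 1 [(0,1) (8,3) (7,10) (0,8)]:
  edge (0,1)–(8,3): clear
  edge (8,3)–(7,10): clear
  edge (7,10)–(0,8): clear
  edge (0,8)–(0,1): clear
  midpoint (29/2,35/2) outside
  → clear
Obstacle 2 [(13,2) (24,9) (13,7)]:
  edge (13,2)–(24,9): clear
  edge (24,9)–(13,7): clear
  edge (13,7)–(13,2): clear
  midpoint (29/2,35/2) outside
  → clear
Obstacle 3 [(0,23) (1,14) (10,15)]:
  edge (0,23)–(1,14): clear
  edge (1,14)–(10,15): clear
  edge (10,15)–(0,23): clear
  midpoint (29/2,35/2) outside
  → clear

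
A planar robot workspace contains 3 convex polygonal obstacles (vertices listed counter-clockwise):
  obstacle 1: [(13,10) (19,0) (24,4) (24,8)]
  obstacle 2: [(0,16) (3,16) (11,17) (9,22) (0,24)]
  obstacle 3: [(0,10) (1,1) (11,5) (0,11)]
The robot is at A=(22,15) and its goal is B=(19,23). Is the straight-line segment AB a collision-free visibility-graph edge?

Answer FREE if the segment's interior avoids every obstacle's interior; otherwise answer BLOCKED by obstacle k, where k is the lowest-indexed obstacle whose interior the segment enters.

FREE

Obstacle 1 [(13,10) (19,0) (24,4) (24,8)]:
  edge (13,10)–(19,0): clear
  edge (19,0)–(24,4): clear
  edge (24,4)–(24,8): clear
  edge (24,8)–(13,10): clear
  midpoint (41/2,19) outside
  → clear
Obstacle 2 [(0,16) (3,16) (11,17) (9,22) (0,24)]:
  edge (0,16)–(3,16): clear
  edge (3,16)–(11,17): clear
  edge (11,17)–(9,22): clear
  edge (9,22)–(0,24): clear
  edge (0,24)–(0,16): clear
  midpoint (41/2,19) outside
  → clear
Obstacle 3 [(0,10) (1,1) (11,5) (0,11)]:
  edge (0,10)–(1,1): clear
  edge (1,1)–(11,5): clear
  edge (11,5)–(0,11): clear
  edge (0,11)–(0,10): clear
  midpoint (41/2,19) outside
  → clear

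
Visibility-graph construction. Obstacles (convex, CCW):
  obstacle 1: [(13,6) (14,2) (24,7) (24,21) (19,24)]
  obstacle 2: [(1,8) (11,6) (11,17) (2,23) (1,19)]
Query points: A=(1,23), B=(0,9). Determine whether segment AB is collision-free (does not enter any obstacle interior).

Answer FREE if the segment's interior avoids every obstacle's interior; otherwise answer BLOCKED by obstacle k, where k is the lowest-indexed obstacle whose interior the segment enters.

Obstacle 1 [(13,6) (14,2) (24,7) (24,21) (19,24)]:
  edge (13,6)–(14,2): clear
  edge (14,2)–(24,7): clear
  edge (24,7)–(24,21): clear
  edge (24,21)–(19,24): clear
  edge (19,24)–(13,6): clear
  midpoint (1/2,16) outside
  → clear
Obstacle 2 [(1,8) (11,6) (11,17) (2,23) (1,19)]:
  edge (1,8)–(11,6): clear
  edge (11,6)–(11,17): clear
  edge (11,17)–(2,23): clear
  edge (2,23)–(1,19): clear
  edge (1,19)–(1,8): clear
  midpoint (1/2,16) outside
  → clear

FREE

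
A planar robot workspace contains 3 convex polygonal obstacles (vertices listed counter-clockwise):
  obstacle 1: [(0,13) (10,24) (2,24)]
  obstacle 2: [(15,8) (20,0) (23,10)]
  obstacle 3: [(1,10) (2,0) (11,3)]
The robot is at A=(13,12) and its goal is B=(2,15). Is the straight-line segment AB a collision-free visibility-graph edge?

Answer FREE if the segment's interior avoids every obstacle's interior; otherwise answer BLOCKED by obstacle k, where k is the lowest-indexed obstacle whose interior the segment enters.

FREE

Obstacle 1 [(0,13) (10,24) (2,24)]:
  edge (0,13)–(10,24): clear
  edge (10,24)–(2,24): clear
  edge (2,24)–(0,13): clear
  midpoint (15/2,27/2) outside
  → clear
Obstacle 2 [(15,8) (20,0) (23,10)]:
  edge (15,8)–(20,0): clear
  edge (20,0)–(23,10): clear
  edge (23,10)–(15,8): clear
  midpoint (15/2,27/2) outside
  → clear
Obstacle 3 [(1,10) (2,0) (11,3)]:
  edge (1,10)–(2,0): clear
  edge (2,0)–(11,3): clear
  edge (11,3)–(1,10): clear
  midpoint (15/2,27/2) outside
  → clear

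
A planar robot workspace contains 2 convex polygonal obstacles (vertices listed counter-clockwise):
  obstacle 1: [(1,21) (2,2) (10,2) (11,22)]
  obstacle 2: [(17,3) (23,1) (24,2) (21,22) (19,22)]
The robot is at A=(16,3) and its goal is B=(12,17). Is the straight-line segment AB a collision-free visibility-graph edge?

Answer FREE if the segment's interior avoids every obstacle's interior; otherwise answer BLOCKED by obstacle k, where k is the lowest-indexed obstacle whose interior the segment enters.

Obstacle 1 [(1,21) (2,2) (10,2) (11,22)]:
  edge (1,21)–(2,2): clear
  edge (2,2)–(10,2): clear
  edge (10,2)–(11,22): clear
  edge (11,22)–(1,21): clear
  midpoint (14,10) outside
  → clear
Obstacle 2 [(17,3) (23,1) (24,2) (21,22) (19,22)]:
  edge (17,3)–(23,1): clear
  edge (23,1)–(24,2): clear
  edge (24,2)–(21,22): clear
  edge (21,22)–(19,22): clear
  edge (19,22)–(17,3): clear
  midpoint (14,10) outside
  → clear

FREE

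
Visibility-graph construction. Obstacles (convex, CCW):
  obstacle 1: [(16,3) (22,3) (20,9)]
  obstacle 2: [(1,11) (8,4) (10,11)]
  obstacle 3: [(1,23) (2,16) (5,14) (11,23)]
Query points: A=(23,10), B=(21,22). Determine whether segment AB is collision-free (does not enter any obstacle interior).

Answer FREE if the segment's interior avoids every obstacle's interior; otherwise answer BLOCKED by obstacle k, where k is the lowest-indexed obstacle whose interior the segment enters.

Obstacle 1 [(16,3) (22,3) (20,9)]:
  edge (16,3)–(22,3): clear
  edge (22,3)–(20,9): clear
  edge (20,9)–(16,3): clear
  midpoint (22,16) outside
  → clear
Obstacle 2 [(1,11) (8,4) (10,11)]:
  edge (1,11)–(8,4): clear
  edge (8,4)–(10,11): clear
  edge (10,11)–(1,11): clear
  midpoint (22,16) outside
  → clear
Obstacle 3 [(1,23) (2,16) (5,14) (11,23)]:
  edge (1,23)–(2,16): clear
  edge (2,16)–(5,14): clear
  edge (5,14)–(11,23): clear
  edge (11,23)–(1,23): clear
  midpoint (22,16) outside
  → clear

FREE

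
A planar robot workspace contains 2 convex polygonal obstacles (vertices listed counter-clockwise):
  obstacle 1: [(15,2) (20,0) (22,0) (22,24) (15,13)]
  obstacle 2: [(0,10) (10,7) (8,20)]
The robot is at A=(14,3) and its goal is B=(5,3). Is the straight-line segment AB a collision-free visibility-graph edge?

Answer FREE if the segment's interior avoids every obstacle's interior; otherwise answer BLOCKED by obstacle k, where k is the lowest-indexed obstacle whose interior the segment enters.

Obstacle 1 [(15,2) (20,0) (22,0) (22,24) (15,13)]:
  edge (15,2)–(20,0): clear
  edge (20,0)–(22,0): clear
  edge (22,0)–(22,24): clear
  edge (22,24)–(15,13): clear
  edge (15,13)–(15,2): clear
  midpoint (19/2,3) outside
  → clear
Obstacle 2 [(0,10) (10,7) (8,20)]:
  edge (0,10)–(10,7): clear
  edge (10,7)–(8,20): clear
  edge (8,20)–(0,10): clear
  midpoint (19/2,3) outside
  → clear

FREE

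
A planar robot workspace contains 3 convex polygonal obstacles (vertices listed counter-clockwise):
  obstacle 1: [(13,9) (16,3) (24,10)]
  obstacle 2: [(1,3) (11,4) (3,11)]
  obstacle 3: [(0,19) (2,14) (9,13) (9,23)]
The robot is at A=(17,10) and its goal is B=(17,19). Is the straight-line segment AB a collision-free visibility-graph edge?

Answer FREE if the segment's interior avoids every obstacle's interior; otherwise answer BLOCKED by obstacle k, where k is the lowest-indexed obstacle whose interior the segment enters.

Obstacle 1 [(13,9) (16,3) (24,10)]:
  edge (13,9)–(16,3): clear
  edge (16,3)–(24,10): clear
  edge (24,10)–(13,9): clear
  midpoint (17,29/2) outside
  → clear
Obstacle 2 [(1,3) (11,4) (3,11)]:
  edge (1,3)–(11,4): clear
  edge (11,4)–(3,11): clear
  edge (3,11)–(1,3): clear
  midpoint (17,29/2) outside
  → clear
Obstacle 3 [(0,19) (2,14) (9,13) (9,23)]:
  edge (0,19)–(2,14): clear
  edge (2,14)–(9,13): clear
  edge (9,13)–(9,23): clear
  edge (9,23)–(0,19): clear
  midpoint (17,29/2) outside
  → clear

FREE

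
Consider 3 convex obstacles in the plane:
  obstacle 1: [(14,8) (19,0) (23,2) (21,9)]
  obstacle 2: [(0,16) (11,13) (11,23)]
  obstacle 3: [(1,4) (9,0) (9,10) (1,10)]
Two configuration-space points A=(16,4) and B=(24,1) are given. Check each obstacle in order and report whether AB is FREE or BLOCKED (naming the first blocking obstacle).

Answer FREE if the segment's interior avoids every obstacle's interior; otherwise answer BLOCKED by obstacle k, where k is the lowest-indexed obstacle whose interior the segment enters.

Obstacle 1 [(14,8) (19,0) (23,2) (21,9)]:
  edge (14,8)–(19,0): crosses AB
  edge (19,0)–(23,2): crosses AB
  edge (23,2)–(21,9): clear
  edge (21,9)–(14,8): clear
  → BLOCKED
Obstacle 2 [(0,16) (11,13) (11,23)]:
  edge (0,16)–(11,13): clear
  edge (11,13)–(11,23): clear
  edge (11,23)–(0,16): clear
  midpoint (20,5/2) outside
  → clear
Obstacle 3 [(1,4) (9,0) (9,10) (1,10)]:
  edge (1,4)–(9,0): clear
  edge (9,0)–(9,10): clear
  edge (9,10)–(1,10): clear
  edge (1,10)–(1,4): clear
  midpoint (20,5/2) outside
  → clear

BLOCKED by obstacle 1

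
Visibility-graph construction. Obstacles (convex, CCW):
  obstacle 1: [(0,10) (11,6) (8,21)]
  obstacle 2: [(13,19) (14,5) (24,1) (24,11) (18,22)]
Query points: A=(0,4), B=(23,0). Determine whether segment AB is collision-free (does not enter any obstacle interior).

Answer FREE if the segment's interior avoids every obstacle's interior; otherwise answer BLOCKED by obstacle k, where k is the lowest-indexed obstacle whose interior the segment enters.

Obstacle 1 [(0,10) (11,6) (8,21)]:
  edge (0,10)–(11,6): clear
  edge (11,6)–(8,21): clear
  edge (8,21)–(0,10): clear
  midpoint (23/2,2) outside
  → clear
Obstacle 2 [(13,19) (14,5) (24,1) (24,11) (18,22)]:
  edge (13,19)–(14,5): clear
  edge (14,5)–(24,1): clear
  edge (24,1)–(24,11): clear
  edge (24,11)–(18,22): clear
  edge (18,22)–(13,19): clear
  midpoint (23/2,2) outside
  → clear

FREE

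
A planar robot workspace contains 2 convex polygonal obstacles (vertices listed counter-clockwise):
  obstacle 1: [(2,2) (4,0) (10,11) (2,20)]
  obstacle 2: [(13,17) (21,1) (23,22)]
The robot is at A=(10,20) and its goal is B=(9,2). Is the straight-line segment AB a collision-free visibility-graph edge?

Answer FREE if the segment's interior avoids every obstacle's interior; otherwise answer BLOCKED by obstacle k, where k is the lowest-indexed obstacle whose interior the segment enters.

Obstacle 1 [(2,2) (4,0) (10,11) (2,20)]:
  edge (2,2)–(4,0): clear
  edge (4,0)–(10,11): crosses AB
  edge (10,11)–(2,20): crosses AB
  edge (2,20)–(2,2): clear
  → BLOCKED
Obstacle 2 [(13,17) (21,1) (23,22)]:
  edge (13,17)–(21,1): clear
  edge (21,1)–(23,22): clear
  edge (23,22)–(13,17): clear
  midpoint (19/2,11) outside
  → clear

BLOCKED by obstacle 1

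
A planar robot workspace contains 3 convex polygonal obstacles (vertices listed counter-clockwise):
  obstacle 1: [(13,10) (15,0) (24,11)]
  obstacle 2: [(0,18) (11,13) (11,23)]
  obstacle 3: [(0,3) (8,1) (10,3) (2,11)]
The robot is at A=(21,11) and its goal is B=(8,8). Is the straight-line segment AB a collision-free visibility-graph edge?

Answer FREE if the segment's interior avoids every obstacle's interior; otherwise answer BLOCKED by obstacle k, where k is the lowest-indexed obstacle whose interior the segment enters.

BLOCKED by obstacle 1

Obstacle 1 [(13,10) (15,0) (24,11)]:
  edge (13,10)–(15,0): crosses AB
  edge (15,0)–(24,11): clear
  edge (24,11)–(13,10): crosses AB
  → BLOCKED
Obstacle 2 [(0,18) (11,13) (11,23)]:
  edge (0,18)–(11,13): clear
  edge (11,13)–(11,23): clear
  edge (11,23)–(0,18): clear
  midpoint (29/2,19/2) outside
  → clear
Obstacle 3 [(0,3) (8,1) (10,3) (2,11)]:
  edge (0,3)–(8,1): clear
  edge (8,1)–(10,3): clear
  edge (10,3)–(2,11): clear
  edge (2,11)–(0,3): clear
  midpoint (29/2,19/2) outside
  → clear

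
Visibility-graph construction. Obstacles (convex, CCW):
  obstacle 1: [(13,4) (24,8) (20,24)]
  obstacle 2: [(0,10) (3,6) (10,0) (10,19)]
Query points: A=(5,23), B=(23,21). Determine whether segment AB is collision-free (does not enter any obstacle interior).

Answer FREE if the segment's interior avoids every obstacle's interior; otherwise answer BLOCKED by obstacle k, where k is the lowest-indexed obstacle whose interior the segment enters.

BLOCKED by obstacle 1

Obstacle 1 [(13,4) (24,8) (20,24)]:
  edge (13,4)–(24,8): clear
  edge (24,8)–(20,24): crosses AB
  edge (20,24)–(13,4): crosses AB
  → BLOCKED
Obstacle 2 [(0,10) (3,6) (10,0) (10,19)]:
  edge (0,10)–(3,6): clear
  edge (3,6)–(10,0): clear
  edge (10,0)–(10,19): clear
  edge (10,19)–(0,10): clear
  midpoint (14,22) outside
  → clear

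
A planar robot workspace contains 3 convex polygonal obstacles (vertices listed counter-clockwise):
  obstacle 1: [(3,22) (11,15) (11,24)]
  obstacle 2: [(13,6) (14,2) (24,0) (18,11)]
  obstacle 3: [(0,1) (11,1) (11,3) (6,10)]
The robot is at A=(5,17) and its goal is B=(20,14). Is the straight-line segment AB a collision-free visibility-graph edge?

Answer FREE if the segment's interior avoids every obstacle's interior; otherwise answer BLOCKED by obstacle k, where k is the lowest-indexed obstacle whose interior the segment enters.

Obstacle 1 [(3,22) (11,15) (11,24)]:
  edge (3,22)–(11,15): crosses AB
  edge (11,15)–(11,24): crosses AB
  edge (11,24)–(3,22): clear
  → BLOCKED
Obstacle 2 [(13,6) (14,2) (24,0) (18,11)]:
  edge (13,6)–(14,2): clear
  edge (14,2)–(24,0): clear
  edge (24,0)–(18,11): clear
  edge (18,11)–(13,6): clear
  midpoint (25/2,31/2) outside
  → clear
Obstacle 3 [(0,1) (11,1) (11,3) (6,10)]:
  edge (0,1)–(11,1): clear
  edge (11,1)–(11,3): clear
  edge (11,3)–(6,10): clear
  edge (6,10)–(0,1): clear
  midpoint (25/2,31/2) outside
  → clear

BLOCKED by obstacle 1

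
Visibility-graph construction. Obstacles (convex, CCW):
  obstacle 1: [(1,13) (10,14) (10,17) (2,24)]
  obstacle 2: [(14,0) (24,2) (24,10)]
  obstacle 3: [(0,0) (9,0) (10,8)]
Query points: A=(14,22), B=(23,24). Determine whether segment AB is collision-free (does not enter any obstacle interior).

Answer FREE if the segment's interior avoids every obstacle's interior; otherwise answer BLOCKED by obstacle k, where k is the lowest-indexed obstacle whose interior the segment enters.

Obstacle 1 [(1,13) (10,14) (10,17) (2,24)]:
  edge (1,13)–(10,14): clear
  edge (10,14)–(10,17): clear
  edge (10,17)–(2,24): clear
  edge (2,24)–(1,13): clear
  midpoint (37/2,23) outside
  → clear
Obstacle 2 [(14,0) (24,2) (24,10)]:
  edge (14,0)–(24,2): clear
  edge (24,2)–(24,10): clear
  edge (24,10)–(14,0): clear
  midpoint (37/2,23) outside
  → clear
Obstacle 3 [(0,0) (9,0) (10,8)]:
  edge (0,0)–(9,0): clear
  edge (9,0)–(10,8): clear
  edge (10,8)–(0,0): clear
  midpoint (37/2,23) outside
  → clear

FREE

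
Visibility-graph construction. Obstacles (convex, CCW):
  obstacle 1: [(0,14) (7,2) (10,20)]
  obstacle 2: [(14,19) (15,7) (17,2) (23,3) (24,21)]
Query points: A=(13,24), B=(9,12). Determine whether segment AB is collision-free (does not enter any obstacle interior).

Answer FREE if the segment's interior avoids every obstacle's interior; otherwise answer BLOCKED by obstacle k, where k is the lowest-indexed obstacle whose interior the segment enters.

Obstacle 1 [(0,14) (7,2) (10,20)]:
  edge (0,14)–(7,2): clear
  edge (7,2)–(10,20): clear
  edge (10,20)–(0,14): clear
  midpoint (11,18) outside
  → clear
Obstacle 2 [(14,19) (15,7) (17,2) (23,3) (24,21)]:
  edge (14,19)–(15,7): clear
  edge (15,7)–(17,2): clear
  edge (17,2)–(23,3): clear
  edge (23,3)–(24,21): clear
  edge (24,21)–(14,19): clear
  midpoint (11,18) outside
  → clear

FREE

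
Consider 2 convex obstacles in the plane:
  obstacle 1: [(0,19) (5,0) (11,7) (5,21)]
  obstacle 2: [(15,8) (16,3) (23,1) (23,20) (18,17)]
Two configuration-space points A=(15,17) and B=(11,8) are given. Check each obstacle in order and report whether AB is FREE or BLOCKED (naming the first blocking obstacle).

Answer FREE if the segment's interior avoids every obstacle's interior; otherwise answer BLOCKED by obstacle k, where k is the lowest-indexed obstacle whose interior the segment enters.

FREE

Obstacle 1 [(0,19) (5,0) (11,7) (5,21)]:
  edge (0,19)–(5,0): clear
  edge (5,0)–(11,7): clear
  edge (11,7)–(5,21): clear
  edge (5,21)–(0,19): clear
  midpoint (13,25/2) outside
  → clear
Obstacle 2 [(15,8) (16,3) (23,1) (23,20) (18,17)]:
  edge (15,8)–(16,3): clear
  edge (16,3)–(23,1): clear
  edge (23,1)–(23,20): clear
  edge (23,20)–(18,17): clear
  edge (18,17)–(15,8): clear
  midpoint (13,25/2) outside
  → clear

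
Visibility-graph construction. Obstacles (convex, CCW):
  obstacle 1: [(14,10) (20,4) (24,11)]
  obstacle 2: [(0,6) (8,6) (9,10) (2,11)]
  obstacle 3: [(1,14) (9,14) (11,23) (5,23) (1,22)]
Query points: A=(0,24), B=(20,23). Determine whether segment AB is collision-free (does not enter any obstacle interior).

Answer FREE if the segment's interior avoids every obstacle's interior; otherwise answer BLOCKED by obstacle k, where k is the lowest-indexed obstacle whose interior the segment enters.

FREE

Obstacle 1 [(14,10) (20,4) (24,11)]:
  edge (14,10)–(20,4): clear
  edge (20,4)–(24,11): clear
  edge (24,11)–(14,10): clear
  midpoint (10,47/2) outside
  → clear
Obstacle 2 [(0,6) (8,6) (9,10) (2,11)]:
  edge (0,6)–(8,6): clear
  edge (8,6)–(9,10): clear
  edge (9,10)–(2,11): clear
  edge (2,11)–(0,6): clear
  midpoint (10,47/2) outside
  → clear
Obstacle 3 [(1,14) (9,14) (11,23) (5,23) (1,22)]:
  edge (1,14)–(9,14): clear
  edge (9,14)–(11,23): clear
  edge (11,23)–(5,23): clear
  edge (5,23)–(1,22): clear
  edge (1,22)–(1,14): clear
  midpoint (10,47/2) outside
  → clear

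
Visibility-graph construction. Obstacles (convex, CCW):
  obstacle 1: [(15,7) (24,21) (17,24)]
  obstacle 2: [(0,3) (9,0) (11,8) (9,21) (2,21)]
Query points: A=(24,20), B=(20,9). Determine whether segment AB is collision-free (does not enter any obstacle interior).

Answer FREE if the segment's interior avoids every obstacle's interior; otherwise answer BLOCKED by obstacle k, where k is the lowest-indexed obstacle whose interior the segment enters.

Obstacle 1 [(15,7) (24,21) (17,24)]:
  edge (15,7)–(24,21): clear
  edge (24,21)–(17,24): clear
  edge (17,24)–(15,7): clear
  midpoint (22,29/2) outside
  → clear
Obstacle 2 [(0,3) (9,0) (11,8) (9,21) (2,21)]:
  edge (0,3)–(9,0): clear
  edge (9,0)–(11,8): clear
  edge (11,8)–(9,21): clear
  edge (9,21)–(2,21): clear
  edge (2,21)–(0,3): clear
  midpoint (22,29/2) outside
  → clear

FREE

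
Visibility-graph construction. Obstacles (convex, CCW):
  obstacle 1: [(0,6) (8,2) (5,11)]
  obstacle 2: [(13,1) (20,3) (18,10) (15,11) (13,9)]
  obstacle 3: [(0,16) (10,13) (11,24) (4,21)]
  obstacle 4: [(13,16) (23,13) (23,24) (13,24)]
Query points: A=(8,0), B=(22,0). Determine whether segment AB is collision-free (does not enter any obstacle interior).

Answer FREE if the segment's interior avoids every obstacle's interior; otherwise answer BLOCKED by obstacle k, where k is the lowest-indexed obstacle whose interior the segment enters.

FREE

Obstacle 1 [(0,6) (8,2) (5,11)]:
  edge (0,6)–(8,2): clear
  edge (8,2)–(5,11): clear
  edge (5,11)–(0,6): clear
  midpoint (15,0) outside
  → clear
Obstacle 2 [(13,1) (20,3) (18,10) (15,11) (13,9)]:
  edge (13,1)–(20,3): clear
  edge (20,3)–(18,10): clear
  edge (18,10)–(15,11): clear
  edge (15,11)–(13,9): clear
  edge (13,9)–(13,1): clear
  midpoint (15,0) outside
  → clear
Obstacle 3 [(0,16) (10,13) (11,24) (4,21)]:
  edge (0,16)–(10,13): clear
  edge (10,13)–(11,24): clear
  edge (11,24)–(4,21): clear
  edge (4,21)–(0,16): clear
  midpoint (15,0) outside
  → clear
Obstacle 4 [(13,16) (23,13) (23,24) (13,24)]:
  edge (13,16)–(23,13): clear
  edge (23,13)–(23,24): clear
  edge (23,24)–(13,24): clear
  edge (13,24)–(13,16): clear
  midpoint (15,0) outside
  → clear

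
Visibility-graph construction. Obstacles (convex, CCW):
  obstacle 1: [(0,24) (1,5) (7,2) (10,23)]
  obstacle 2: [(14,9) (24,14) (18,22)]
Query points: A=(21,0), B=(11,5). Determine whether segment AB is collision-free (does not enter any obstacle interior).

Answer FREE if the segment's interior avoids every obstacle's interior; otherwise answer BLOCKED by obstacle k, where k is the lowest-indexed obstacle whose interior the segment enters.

Obstacle 1 [(0,24) (1,5) (7,2) (10,23)]:
  edge (0,24)–(1,5): clear
  edge (1,5)–(7,2): clear
  edge (7,2)–(10,23): clear
  edge (10,23)–(0,24): clear
  midpoint (16,5/2) outside
  → clear
Obstacle 2 [(14,9) (24,14) (18,22)]:
  edge (14,9)–(24,14): clear
  edge (24,14)–(18,22): clear
  edge (18,22)–(14,9): clear
  midpoint (16,5/2) outside
  → clear

FREE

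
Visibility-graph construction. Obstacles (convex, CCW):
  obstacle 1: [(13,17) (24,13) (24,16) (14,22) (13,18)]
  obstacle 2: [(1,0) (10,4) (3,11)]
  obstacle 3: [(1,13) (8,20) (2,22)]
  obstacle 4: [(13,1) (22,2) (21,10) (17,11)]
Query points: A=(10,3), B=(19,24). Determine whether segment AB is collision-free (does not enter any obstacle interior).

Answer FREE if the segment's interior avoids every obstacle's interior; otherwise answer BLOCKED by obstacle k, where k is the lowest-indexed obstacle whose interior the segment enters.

BLOCKED by obstacle 1

Obstacle 1 [(13,17) (24,13) (24,16) (14,22) (13,18)]:
  edge (13,17)–(24,13): crosses AB
  edge (24,13)–(24,16): clear
  edge (24,16)–(14,22): crosses AB
  edge (14,22)–(13,18): clear
  edge (13,18)–(13,17): clear
  → BLOCKED
Obstacle 2 [(1,0) (10,4) (3,11)]:
  edge (1,0)–(10,4): clear
  edge (10,4)–(3,11): clear
  edge (3,11)–(1,0): clear
  midpoint (29/2,27/2) outside
  → clear
Obstacle 3 [(1,13) (8,20) (2,22)]:
  edge (1,13)–(8,20): clear
  edge (8,20)–(2,22): clear
  edge (2,22)–(1,13): clear
  midpoint (29/2,27/2) outside
  → clear
Obstacle 4 [(13,1) (22,2) (21,10) (17,11)]:
  edge (13,1)–(22,2): clear
  edge (22,2)–(21,10): clear
  edge (21,10)–(17,11): clear
  edge (17,11)–(13,1): clear
  midpoint (29/2,27/2) outside
  → clear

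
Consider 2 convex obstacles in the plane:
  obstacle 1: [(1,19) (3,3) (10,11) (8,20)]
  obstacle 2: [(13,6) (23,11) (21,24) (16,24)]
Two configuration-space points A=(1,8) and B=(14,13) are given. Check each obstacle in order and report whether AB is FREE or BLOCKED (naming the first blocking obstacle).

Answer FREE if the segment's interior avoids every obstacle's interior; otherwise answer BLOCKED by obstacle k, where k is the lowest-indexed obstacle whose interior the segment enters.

Obstacle 1 [(1,19) (3,3) (10,11) (8,20)]:
  edge (1,19)–(3,3): crosses AB
  edge (3,3)–(10,11): clear
  edge (10,11)–(8,20): crosses AB
  edge (8,20)–(1,19): clear
  → BLOCKED
Obstacle 2 [(13,6) (23,11) (21,24) (16,24)]:
  edge (13,6)–(23,11): clear
  edge (23,11)–(21,24): clear
  edge (21,24)–(16,24): clear
  edge (16,24)–(13,6): clear
  midpoint (15/2,21/2) outside
  → clear

BLOCKED by obstacle 1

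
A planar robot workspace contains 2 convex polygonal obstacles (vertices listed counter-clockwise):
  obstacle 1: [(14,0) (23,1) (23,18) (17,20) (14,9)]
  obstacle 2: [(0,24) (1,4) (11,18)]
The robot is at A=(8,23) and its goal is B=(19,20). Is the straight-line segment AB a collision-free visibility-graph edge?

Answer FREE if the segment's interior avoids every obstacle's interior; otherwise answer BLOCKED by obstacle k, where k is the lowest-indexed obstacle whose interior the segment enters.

Obstacle 1 [(14,0) (23,1) (23,18) (17,20) (14,9)]:
  edge (14,0)–(23,1): clear
  edge (23,1)–(23,18): clear
  edge (23,18)–(17,20): clear
  edge (17,20)–(14,9): clear
  edge (14,9)–(14,0): clear
  midpoint (27/2,43/2) outside
  → clear
Obstacle 2 [(0,24) (1,4) (11,18)]:
  edge (0,24)–(1,4): clear
  edge (1,4)–(11,18): clear
  edge (11,18)–(0,24): clear
  midpoint (27/2,43/2) outside
  → clear

FREE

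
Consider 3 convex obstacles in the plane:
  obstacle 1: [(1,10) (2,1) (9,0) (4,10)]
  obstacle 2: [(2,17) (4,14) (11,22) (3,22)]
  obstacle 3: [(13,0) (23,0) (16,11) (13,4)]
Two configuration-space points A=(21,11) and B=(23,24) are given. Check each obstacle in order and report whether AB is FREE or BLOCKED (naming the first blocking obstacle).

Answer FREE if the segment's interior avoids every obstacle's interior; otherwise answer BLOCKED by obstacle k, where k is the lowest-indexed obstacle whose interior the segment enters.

Obstacle 1 [(1,10) (2,1) (9,0) (4,10)]:
  edge (1,10)–(2,1): clear
  edge (2,1)–(9,0): clear
  edge (9,0)–(4,10): clear
  edge (4,10)–(1,10): clear
  midpoint (22,35/2) outside
  → clear
Obstacle 2 [(2,17) (4,14) (11,22) (3,22)]:
  edge (2,17)–(4,14): clear
  edge (4,14)–(11,22): clear
  edge (11,22)–(3,22): clear
  edge (3,22)–(2,17): clear
  midpoint (22,35/2) outside
  → clear
Obstacle 3 [(13,0) (23,0) (16,11) (13,4)]:
  edge (13,0)–(23,0): clear
  edge (23,0)–(16,11): clear
  edge (16,11)–(13,4): clear
  edge (13,4)–(13,0): clear
  midpoint (22,35/2) outside
  → clear

FREE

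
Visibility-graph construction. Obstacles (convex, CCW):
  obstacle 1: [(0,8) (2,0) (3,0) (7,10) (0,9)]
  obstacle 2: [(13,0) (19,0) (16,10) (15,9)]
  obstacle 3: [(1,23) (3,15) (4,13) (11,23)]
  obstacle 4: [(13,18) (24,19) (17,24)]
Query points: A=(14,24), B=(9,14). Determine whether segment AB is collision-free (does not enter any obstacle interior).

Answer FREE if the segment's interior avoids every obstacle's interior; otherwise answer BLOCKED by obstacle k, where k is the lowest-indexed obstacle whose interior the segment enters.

FREE

Obstacle 1 [(0,8) (2,0) (3,0) (7,10) (0,9)]:
  edge (0,8)–(2,0): clear
  edge (2,0)–(3,0): clear
  edge (3,0)–(7,10): clear
  edge (7,10)–(0,9): clear
  edge (0,9)–(0,8): clear
  midpoint (23/2,19) outside
  → clear
Obstacle 2 [(13,0) (19,0) (16,10) (15,9)]:
  edge (13,0)–(19,0): clear
  edge (19,0)–(16,10): clear
  edge (16,10)–(15,9): clear
  edge (15,9)–(13,0): clear
  midpoint (23/2,19) outside
  → clear
Obstacle 3 [(1,23) (3,15) (4,13) (11,23)]:
  edge (1,23)–(3,15): clear
  edge (3,15)–(4,13): clear
  edge (4,13)–(11,23): clear
  edge (11,23)–(1,23): clear
  midpoint (23/2,19) outside
  → clear
Obstacle 4 [(13,18) (24,19) (17,24)]:
  edge (13,18)–(24,19): clear
  edge (24,19)–(17,24): clear
  edge (17,24)–(13,18): clear
  midpoint (23/2,19) outside
  → clear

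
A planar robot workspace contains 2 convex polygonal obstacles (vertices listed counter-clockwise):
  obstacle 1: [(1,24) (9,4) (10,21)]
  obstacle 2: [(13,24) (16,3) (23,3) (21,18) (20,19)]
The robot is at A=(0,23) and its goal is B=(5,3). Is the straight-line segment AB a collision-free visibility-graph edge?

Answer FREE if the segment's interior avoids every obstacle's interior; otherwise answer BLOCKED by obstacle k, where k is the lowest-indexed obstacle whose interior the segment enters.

Obstacle 1 [(1,24) (9,4) (10,21)]:
  edge (1,24)–(9,4): clear
  edge (9,4)–(10,21): clear
  edge (10,21)–(1,24): clear
  midpoint (5/2,13) outside
  → clear
Obstacle 2 [(13,24) (16,3) (23,3) (21,18) (20,19)]:
  edge (13,24)–(16,3): clear
  edge (16,3)–(23,3): clear
  edge (23,3)–(21,18): clear
  edge (21,18)–(20,19): clear
  edge (20,19)–(13,24): clear
  midpoint (5/2,13) outside
  → clear

FREE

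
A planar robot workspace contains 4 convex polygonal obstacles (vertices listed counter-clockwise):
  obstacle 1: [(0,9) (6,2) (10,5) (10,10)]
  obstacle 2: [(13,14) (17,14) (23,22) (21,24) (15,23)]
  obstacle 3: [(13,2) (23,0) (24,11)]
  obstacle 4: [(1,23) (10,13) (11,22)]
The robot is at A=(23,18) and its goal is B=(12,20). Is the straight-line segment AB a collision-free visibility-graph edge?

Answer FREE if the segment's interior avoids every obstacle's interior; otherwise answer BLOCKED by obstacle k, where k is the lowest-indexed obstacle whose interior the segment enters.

BLOCKED by obstacle 2

Obstacle 1 [(0,9) (6,2) (10,5) (10,10)]:
  edge (0,9)–(6,2): clear
  edge (6,2)–(10,5): clear
  edge (10,5)–(10,10): clear
  edge (10,10)–(0,9): clear
  midpoint (35/2,19) outside
  → clear
Obstacle 2 [(13,14) (17,14) (23,22) (21,24) (15,23)]:
  edge (13,14)–(17,14): clear
  edge (17,14)–(23,22): crosses AB
  edge (23,22)–(21,24): clear
  edge (21,24)–(15,23): clear
  edge (15,23)–(13,14): crosses AB
  → BLOCKED
Obstacle 3 [(13,2) (23,0) (24,11)]:
  edge (13,2)–(23,0): clear
  edge (23,0)–(24,11): clear
  edge (24,11)–(13,2): clear
  midpoint (35/2,19) outside
  → clear
Obstacle 4 [(1,23) (10,13) (11,22)]:
  edge (1,23)–(10,13): clear
  edge (10,13)–(11,22): clear
  edge (11,22)–(1,23): clear
  midpoint (35/2,19) outside
  → clear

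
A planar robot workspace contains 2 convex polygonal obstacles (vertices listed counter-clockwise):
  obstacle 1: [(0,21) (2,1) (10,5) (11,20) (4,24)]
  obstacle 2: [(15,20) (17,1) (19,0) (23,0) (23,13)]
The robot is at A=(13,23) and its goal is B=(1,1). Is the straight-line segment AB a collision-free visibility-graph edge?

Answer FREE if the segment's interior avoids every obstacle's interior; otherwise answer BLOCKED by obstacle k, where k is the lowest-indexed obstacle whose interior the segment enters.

BLOCKED by obstacle 1

Obstacle 1 [(0,21) (2,1) (10,5) (11,20) (4,24)]:
  edge (0,21)–(2,1): crosses AB
  edge (2,1)–(10,5): clear
  edge (10,5)–(11,20): crosses AB
  edge (11,20)–(4,24): clear
  edge (4,24)–(0,21): clear
  → BLOCKED
Obstacle 2 [(15,20) (17,1) (19,0) (23,0) (23,13)]:
  edge (15,20)–(17,1): clear
  edge (17,1)–(19,0): clear
  edge (19,0)–(23,0): clear
  edge (23,0)–(23,13): clear
  edge (23,13)–(15,20): clear
  midpoint (7,12) outside
  → clear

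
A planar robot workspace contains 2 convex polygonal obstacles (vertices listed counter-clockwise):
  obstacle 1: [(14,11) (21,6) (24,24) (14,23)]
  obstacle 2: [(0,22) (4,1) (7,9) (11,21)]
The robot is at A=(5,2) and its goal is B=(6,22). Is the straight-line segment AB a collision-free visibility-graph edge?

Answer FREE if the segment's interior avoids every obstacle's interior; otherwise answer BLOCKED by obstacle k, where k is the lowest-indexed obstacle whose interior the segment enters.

BLOCKED by obstacle 2

Obstacle 1 [(14,11) (21,6) (24,24) (14,23)]:
  edge (14,11)–(21,6): clear
  edge (21,6)–(24,24): clear
  edge (24,24)–(14,23): clear
  edge (14,23)–(14,11): clear
  midpoint (11/2,12) outside
  → clear
Obstacle 2 [(0,22) (4,1) (7,9) (11,21)]:
  edge (0,22)–(4,1): clear
  edge (4,1)–(7,9): crosses AB
  edge (7,9)–(11,21): clear
  edge (11,21)–(0,22): crosses AB
  → BLOCKED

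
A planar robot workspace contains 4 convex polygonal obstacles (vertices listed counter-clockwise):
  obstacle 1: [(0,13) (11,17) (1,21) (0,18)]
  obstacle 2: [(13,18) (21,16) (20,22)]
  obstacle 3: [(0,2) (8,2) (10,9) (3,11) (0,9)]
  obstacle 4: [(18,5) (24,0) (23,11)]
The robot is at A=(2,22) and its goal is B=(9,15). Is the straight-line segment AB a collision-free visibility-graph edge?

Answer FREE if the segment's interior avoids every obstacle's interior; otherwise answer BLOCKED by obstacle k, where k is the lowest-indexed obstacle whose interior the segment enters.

Obstacle 1 [(0,13) (11,17) (1,21) (0,18)]:
  edge (0,13)–(11,17): crosses AB
  edge (11,17)–(1,21): crosses AB
  edge (1,21)–(0,18): clear
  edge (0,18)–(0,13): clear
  → BLOCKED
Obstacle 2 [(13,18) (21,16) (20,22)]:
  edge (13,18)–(21,16): clear
  edge (21,16)–(20,22): clear
  edge (20,22)–(13,18): clear
  midpoint (11/2,37/2) outside
  → clear
Obstacle 3 [(0,2) (8,2) (10,9) (3,11) (0,9)]:
  edge (0,2)–(8,2): clear
  edge (8,2)–(10,9): clear
  edge (10,9)–(3,11): clear
  edge (3,11)–(0,9): clear
  edge (0,9)–(0,2): clear
  midpoint (11/2,37/2) outside
  → clear
Obstacle 4 [(18,5) (24,0) (23,11)]:
  edge (18,5)–(24,0): clear
  edge (24,0)–(23,11): clear
  edge (23,11)–(18,5): clear
  midpoint (11/2,37/2) outside
  → clear

BLOCKED by obstacle 1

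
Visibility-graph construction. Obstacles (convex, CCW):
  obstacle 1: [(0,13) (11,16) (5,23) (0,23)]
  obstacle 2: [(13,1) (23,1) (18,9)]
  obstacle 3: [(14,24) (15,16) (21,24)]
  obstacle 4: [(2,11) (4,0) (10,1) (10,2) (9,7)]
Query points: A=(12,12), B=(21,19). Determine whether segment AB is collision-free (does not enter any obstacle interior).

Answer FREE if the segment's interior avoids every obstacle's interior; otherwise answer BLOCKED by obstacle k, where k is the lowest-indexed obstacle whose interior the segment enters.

FREE

Obstacle 1 [(0,13) (11,16) (5,23) (0,23)]:
  edge (0,13)–(11,16): clear
  edge (11,16)–(5,23): clear
  edge (5,23)–(0,23): clear
  edge (0,23)–(0,13): clear
  midpoint (33/2,31/2) outside
  → clear
Obstacle 2 [(13,1) (23,1) (18,9)]:
  edge (13,1)–(23,1): clear
  edge (23,1)–(18,9): clear
  edge (18,9)–(13,1): clear
  midpoint (33/2,31/2) outside
  → clear
Obstacle 3 [(14,24) (15,16) (21,24)]:
  edge (14,24)–(15,16): clear
  edge (15,16)–(21,24): clear
  edge (21,24)–(14,24): clear
  midpoint (33/2,31/2) outside
  → clear
Obstacle 4 [(2,11) (4,0) (10,1) (10,2) (9,7)]:
  edge (2,11)–(4,0): clear
  edge (4,0)–(10,1): clear
  edge (10,1)–(10,2): clear
  edge (10,2)–(9,7): clear
  edge (9,7)–(2,11): clear
  midpoint (33/2,31/2) outside
  → clear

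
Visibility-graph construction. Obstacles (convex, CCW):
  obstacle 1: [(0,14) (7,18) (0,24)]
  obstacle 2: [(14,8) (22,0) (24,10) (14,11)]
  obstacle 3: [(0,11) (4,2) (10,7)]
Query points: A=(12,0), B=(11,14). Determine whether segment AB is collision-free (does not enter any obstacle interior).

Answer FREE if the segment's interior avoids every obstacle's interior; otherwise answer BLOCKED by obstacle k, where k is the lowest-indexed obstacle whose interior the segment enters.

Obstacle 1 [(0,14) (7,18) (0,24)]:
  edge (0,14)–(7,18): clear
  edge (7,18)–(0,24): clear
  edge (0,24)–(0,14): clear
  midpoint (23/2,7) outside
  → clear
Obstacle 2 [(14,8) (22,0) (24,10) (14,11)]:
  edge (14,8)–(22,0): clear
  edge (22,0)–(24,10): clear
  edge (24,10)–(14,11): clear
  edge (14,11)–(14,8): clear
  midpoint (23/2,7) outside
  → clear
Obstacle 3 [(0,11) (4,2) (10,7)]:
  edge (0,11)–(4,2): clear
  edge (4,2)–(10,7): clear
  edge (10,7)–(0,11): clear
  midpoint (23/2,7) outside
  → clear

FREE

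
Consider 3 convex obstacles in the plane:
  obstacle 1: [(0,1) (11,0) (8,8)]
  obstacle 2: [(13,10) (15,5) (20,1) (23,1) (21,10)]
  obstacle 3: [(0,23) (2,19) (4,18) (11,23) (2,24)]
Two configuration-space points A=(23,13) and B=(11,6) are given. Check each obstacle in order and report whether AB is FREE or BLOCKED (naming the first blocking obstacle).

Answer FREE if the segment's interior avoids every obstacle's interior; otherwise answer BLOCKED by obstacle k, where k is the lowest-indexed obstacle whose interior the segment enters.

Obstacle 1 [(0,1) (11,0) (8,8)]:
  edge (0,1)–(11,0): clear
  edge (11,0)–(8,8): clear
  edge (8,8)–(0,1): clear
  midpoint (17,19/2) outside
  → clear
Obstacle 2 [(13,10) (15,5) (20,1) (23,1) (21,10)]:
  edge (13,10)–(15,5): crosses AB
  edge (15,5)–(20,1): clear
  edge (20,1)–(23,1): clear
  edge (23,1)–(21,10): clear
  edge (21,10)–(13,10): crosses AB
  → BLOCKED
Obstacle 3 [(0,23) (2,19) (4,18) (11,23) (2,24)]:
  edge (0,23)–(2,19): clear
  edge (2,19)–(4,18): clear
  edge (4,18)–(11,23): clear
  edge (11,23)–(2,24): clear
  edge (2,24)–(0,23): clear
  midpoint (17,19/2) outside
  → clear

BLOCKED by obstacle 2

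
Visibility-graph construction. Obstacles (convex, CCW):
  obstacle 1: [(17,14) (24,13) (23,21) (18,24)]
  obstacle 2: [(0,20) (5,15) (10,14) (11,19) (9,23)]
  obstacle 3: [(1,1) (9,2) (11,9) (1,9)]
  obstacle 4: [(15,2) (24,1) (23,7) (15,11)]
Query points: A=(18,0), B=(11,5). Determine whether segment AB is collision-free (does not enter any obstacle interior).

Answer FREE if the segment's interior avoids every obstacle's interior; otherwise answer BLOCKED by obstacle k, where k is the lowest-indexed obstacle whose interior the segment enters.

BLOCKED by obstacle 4

Obstacle 1 [(17,14) (24,13) (23,21) (18,24)]:
  edge (17,14)–(24,13): clear
  edge (24,13)–(23,21): clear
  edge (23,21)–(18,24): clear
  edge (18,24)–(17,14): clear
  midpoint (29/2,5/2) outside
  → clear
Obstacle 2 [(0,20) (5,15) (10,14) (11,19) (9,23)]:
  edge (0,20)–(5,15): clear
  edge (5,15)–(10,14): clear
  edge (10,14)–(11,19): clear
  edge (11,19)–(9,23): clear
  edge (9,23)–(0,20): clear
  midpoint (29/2,5/2) outside
  → clear
Obstacle 3 [(1,1) (9,2) (11,9) (1,9)]:
  edge (1,1)–(9,2): clear
  edge (9,2)–(11,9): clear
  edge (11,9)–(1,9): clear
  edge (1,9)–(1,1): clear
  midpoint (29/2,5/2) outside
  → clear
Obstacle 4 [(15,2) (24,1) (23,7) (15,11)]:
  edge (15,2)–(24,1): crosses AB
  edge (24,1)–(23,7): clear
  edge (23,7)–(15,11): clear
  edge (15,11)–(15,2): crosses AB
  → BLOCKED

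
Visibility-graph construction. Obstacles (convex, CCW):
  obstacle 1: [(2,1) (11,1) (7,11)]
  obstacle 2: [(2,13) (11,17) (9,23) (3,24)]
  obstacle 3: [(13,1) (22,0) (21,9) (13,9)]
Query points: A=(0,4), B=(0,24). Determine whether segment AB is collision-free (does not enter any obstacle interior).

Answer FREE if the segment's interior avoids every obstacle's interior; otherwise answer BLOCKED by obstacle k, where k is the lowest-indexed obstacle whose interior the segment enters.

Obstacle 1 [(2,1) (11,1) (7,11)]:
  edge (2,1)–(11,1): clear
  edge (11,1)–(7,11): clear
  edge (7,11)–(2,1): clear
  midpoint (0,14) outside
  → clear
Obstacle 2 [(2,13) (11,17) (9,23) (3,24)]:
  edge (2,13)–(11,17): clear
  edge (11,17)–(9,23): clear
  edge (9,23)–(3,24): clear
  edge (3,24)–(2,13): clear
  midpoint (0,14) outside
  → clear
Obstacle 3 [(13,1) (22,0) (21,9) (13,9)]:
  edge (13,1)–(22,0): clear
  edge (22,0)–(21,9): clear
  edge (21,9)–(13,9): clear
  edge (13,9)–(13,1): clear
  midpoint (0,14) outside
  → clear

FREE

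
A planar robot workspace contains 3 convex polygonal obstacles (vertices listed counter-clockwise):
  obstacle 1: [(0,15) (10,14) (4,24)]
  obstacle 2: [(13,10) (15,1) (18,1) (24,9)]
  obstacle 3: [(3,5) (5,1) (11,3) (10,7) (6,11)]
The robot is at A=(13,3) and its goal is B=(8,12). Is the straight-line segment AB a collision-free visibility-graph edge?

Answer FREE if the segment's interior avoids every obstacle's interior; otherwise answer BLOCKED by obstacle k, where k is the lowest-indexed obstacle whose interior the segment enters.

FREE

Obstacle 1 [(0,15) (10,14) (4,24)]:
  edge (0,15)–(10,14): clear
  edge (10,14)–(4,24): clear
  edge (4,24)–(0,15): clear
  midpoint (21/2,15/2) outside
  → clear
Obstacle 2 [(13,10) (15,1) (18,1) (24,9)]:
  edge (13,10)–(15,1): clear
  edge (15,1)–(18,1): clear
  edge (18,1)–(24,9): clear
  edge (24,9)–(13,10): clear
  midpoint (21/2,15/2) outside
  → clear
Obstacle 3 [(3,5) (5,1) (11,3) (10,7) (6,11)]:
  edge (3,5)–(5,1): clear
  edge (5,1)–(11,3): clear
  edge (11,3)–(10,7): clear
  edge (10,7)–(6,11): clear
  edge (6,11)–(3,5): clear
  midpoint (21/2,15/2) outside
  → clear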